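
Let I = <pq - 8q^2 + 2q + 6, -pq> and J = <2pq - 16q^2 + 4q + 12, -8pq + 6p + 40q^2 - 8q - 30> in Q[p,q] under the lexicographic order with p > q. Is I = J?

For a fixed monomial order, each ideal has a unique reduced Gröbner basis; comparing bases decides equality.
Buchberger on the first generating set:
f_1 = pq - 8q^2 + 2q + 6, LT = pq.
f_2 = -pq, LT = pq.

S(f_1,f_2): lcm = pq. S = -8q^2 + 2q + 6.
  leading term q^2: no divisor's leading term divides it; move -8q^2 to the remainder.
  leading term q: no divisor's leading term divides it; move 2q to the remainder.
  leading term 1: no divisor's leading term divides it; move 6 to the remainder.
  remainder -8q^2 + 2q + 6 ≠ 0; add g_3 = -8q^2 + 2q + 6 to the basis.

S(f_1,g_3): lcm = pq^2. S = 1/4pq + 3/4p - 8q^3 + 2q^2 + 6q.
  leading term pq: subtract (1/4)·f_1 from 1/4pq + 3/4p - 8q^3 + 2q^2 + 6q → 3/4p - 8q^3 + 4q^2 + 11/2q - 3/2
  leading term p: no divisor's leading term divides it; move 3/4p to the remainder.
  leading term q^3: subtract (q)·g_3 from -8q^3 + 4q^2 + 11/2q - 3/2 → 2q^2 - 1/2q - 3/2
  leading term q^2: subtract (-1/4)·g_3 from 2q^2 - 1/2q - 3/2 → 0
  remainder 3/4p ≠ 0; add g_4 = 3/4p to the basis.

The other S-polynomials (S(f_2,g_3), S(f_1,g_4), S(f_2,g_4), S(g_3,g_4)) all reduce to 0 modulo the current basis, so we have a Gröbner basis.
Inter-reduce: drop elements whose leading term is divisible by another's, tail-reduce, and make monic.
Reduced Gröbner basis: {p, q^2 - 1/4q - 3/4}.

Buchberger on the second generating set:
h_1 = 2pq - 16q^2 + 4q + 12, LT = pq.
h_2 = -8pq + 6p + 40q^2 - 8q - 30, LT = pq.

S(h_1,h_2): lcm = pq. S = 3/4p - 3q^2 + q + 9/4.
  leading term p: no divisor's leading term divides it; move 3/4p to the remainder.
  leading term q^2: no divisor's leading term divides it; move -3q^2 to the remainder.
  leading term q: no divisor's leading term divides it; move q to the remainder.
  leading term 1: no divisor's leading term divides it; move 9/4 to the remainder.
  remainder 3/4p - 3q^2 + q + 9/4 ≠ 0; add k_3 = 3/4p - 3q^2 + q + 9/4 to the basis.

S(h_1,k_3): lcm = pq. S = 4q^3 - 28/3q^2 - q + 6.
  leading term q^3: no divisor's leading term divides it; move 4q^3 to the remainder.
  leading term q^2: no divisor's leading term divides it; move -28/3q^2 to the remainder.
  leading term q: no divisor's leading term divides it; move -q to the remainder.
  leading term 1: no divisor's leading term divides it; move 6 to the remainder.
  remainder 4q^3 - 28/3q^2 - q + 6 ≠ 0; add k_4 = 4q^3 - 28/3q^2 - q + 6 to the basis.

The other S-polynomials (S(h_2,k_3), S(h_1,k_4), S(h_2,k_4), S(k_3,k_4)) all reduce to 0 modulo the current basis, so we have a Gröbner basis.
Inter-reduce: drop elements whose leading term is divisible by another's, tail-reduce, and make monic.
Reduced Gröbner basis: {p - 4q^2 + 4/3q + 3, q^3 - 7/3q^2 - 1/4q + 3/2}.

These differ, so the ideals are not equal.

No, the ideals differ.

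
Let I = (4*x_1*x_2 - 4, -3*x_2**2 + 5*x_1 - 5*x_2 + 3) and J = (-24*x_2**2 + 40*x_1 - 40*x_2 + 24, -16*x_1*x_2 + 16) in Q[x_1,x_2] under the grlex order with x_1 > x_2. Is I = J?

Yes, the ideals are equal.

Since reduced Gröbner bases are canonical representatives of ideals under a given ordering, it suffices to compute and compare them.
Buchberger on the first generating set:
f_1 = 4*x_1*x_2 - 4, LT = x_1*x_2.
f_2 = -3*x_2**2 + 5*x_1 - 5*x_2 + 3, LT = x_2**2.

S(f_1,f_2): lcm = x_1*x_2**2. S = 5/3*x_1**2 - 5/3*x_1*x_2 + x_1 - x_2.
  leading term x_1**2: no divisor's leading term divides it; move 5/3*x_1**2 to the remainder.
  leading term x_1*x_2: subtract (-5/12)·f_1 from -5/3*x_1*x_2 + x_1 - x_2 → x_1 - x_2 - 5/3
  leading term x_1: no divisor's leading term divides it; move x_1 to the remainder.
  leading term x_2: no divisor's leading term divides it; move -x_2 to the remainder.
  leading term 1: no divisor's leading term divides it; move -5/3 to the remainder.
  remainder 5/3*x_1**2 + x_1 - x_2 - 5/3 ≠ 0; add g_3 = 5/3*x_1**2 + x_1 - x_2 - 5/3 to the basis.

S(f_1,g_3): lcm = x_1**2*x_2. S = -3/5*x_1*x_2 + 3/5*x_2**2 - x_1 + x_2.
  leading term x_1*x_2: subtract (-3/20)·f_1 from -3/5*x_1*x_2 + 3/5*x_2**2 - x_1 + x_2 → 3/5*x_2**2 - x_1 + x_2 - 3/5
  leading term x_2**2: subtract (-1/5)·f_2 from 3/5*x_2**2 - x_1 + x_2 - 3/5 → 0
  remainder 0.

S(f_2,g_3): leading monomials are coprime, so the S-polynomial reduces to 0 (Buchberger's first criterion).
Every S-polynomial of the final basis reduces to 0, so we have a Gröbner basis.
Inter-reduce: drop elements whose leading term is divisible by another's, tail-reduce, and make monic.
Reduced Gröbner basis: {x_1**2 + 3/5*x_1 - 3/5*x_2 - 1, x_1*x_2 - 1, x_2**2 - 5/3*x_1 + 5/3*x_2 - 1}.

Buchberger on the second generating set:
h_1 = -24*x_2**2 + 40*x_1 - 40*x_2 + 24, LT = x_2**2.
h_2 = -16*x_1*x_2 + 16, LT = x_1*x_2.

S(h_1,h_2): lcm = x_1*x_2**2. S = -5/3*x_1**2 + 5/3*x_1*x_2 - x_1 + x_2.
  leading term x_1**2: no divisor's leading term divides it; move -5/3*x_1**2 to the remainder.
  leading term x_1*x_2: subtract (-5/48)·h_2 from 5/3*x_1*x_2 - x_1 + x_2 → -x_1 + x_2 + 5/3
  leading term x_1: no divisor's leading term divides it; move -x_1 to the remainder.
  leading term x_2: no divisor's leading term divides it; move x_2 to the remainder.
  leading term 1: no divisor's leading term divides it; move 5/3 to the remainder.
  remainder -5/3*x_1**2 - x_1 + x_2 + 5/3 ≠ 0; add k_3 = -5/3*x_1**2 - x_1 + x_2 + 5/3 to the basis.

S(h_1,k_3): leading monomials are coprime, so the S-polynomial reduces to 0 (Buchberger's first criterion).
S(h_2,k_3): lcm = x_1**2*x_2. S = -3/5*x_1*x_2 + 3/5*x_2**2 - x_1 + x_2.
  leading term x_1*x_2: subtract (3/80)·h_2 from -3/5*x_1*x_2 + 3/5*x_2**2 - x_1 + x_2 → 3/5*x_2**2 - x_1 + x_2 - 3/5
  leading term x_2**2: subtract (-1/40)·h_1 from 3/5*x_2**2 - x_1 + x_2 - 3/5 → 0
  remainder 0.

Every S-polynomial of the final basis reduces to 0, so we have a Gröbner basis.
Inter-reduce: drop elements whose leading term is divisible by another's, tail-reduce, and make monic.
Reduced Gröbner basis: {x_1**2 + 3/5*x_1 - 3/5*x_2 - 1, x_1*x_2 - 1, x_2**2 - 5/3*x_1 + 5/3*x_2 - 1}.

Same reduced basis, so the two generating sets span the same ideal.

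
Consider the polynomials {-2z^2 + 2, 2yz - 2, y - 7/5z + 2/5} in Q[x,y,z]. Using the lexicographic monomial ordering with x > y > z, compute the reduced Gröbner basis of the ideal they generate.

f_1 = -2z^2 + 2, LT = z^2.
f_2 = 2yz - 2, LT = yz.
f_3 = y - 7/5z + 2/5, LT = y.

S(f_1,f_2): lcm = yz^2. S = -y + z.
  reduce S modulo (f_1, f_2, f_3):
  remainder -2/5z + 2/5 ≠ 0; add g_4 = -2/5z + 2/5 to the basis.

The other S-polynomials (S(f_1,f_3), S(f_2,f_3), S(f_1,g_4), S(f_2,g_4), S(f_3,g_4)) all reduce to 0 modulo the current basis, so we have a Gröbner basis.
Inter-reduce: drop elements whose leading term is divisible by another's, tail-reduce, and make monic.

G = {y - 1, z - 1}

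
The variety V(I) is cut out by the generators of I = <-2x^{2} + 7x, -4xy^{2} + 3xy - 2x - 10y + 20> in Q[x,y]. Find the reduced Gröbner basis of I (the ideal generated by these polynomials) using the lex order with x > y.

G = {x + \tfrac{7}{6}y^{2} - \tfrac{1}{24}y - \tfrac{55}{12}, y^{3} - \tfrac{57}{28}y^{2} - \tfrac{6}{7}y + \tfrac{13}{7}}

This is the nonlinear analogue of row-reducing a linear system.

f_1 = -2x^{2} + 7x, LT = x^{2}.
f_2 = -4xy^{2} + 3xy - 2x - 10y + 20, LT = xy^{2}.

S(f_1,f_2): lcm = x^{2}y^{2}. S = \tfrac{3}{4}x^{2}y - \tfrac{1}{2}x^{2} - \tfrac{7}{2}xy^{2} - \tfrac{5}{2}xy + 5x.
  reduce S modulo (f_1, f_2):
  remainder -\tfrac{5}{2}xy + 5x + \tfrac{35}{4}y - \tfrac{35}{2} ≠ 0; add g_3 = -\tfrac{5}{2}xy + 5x + \tfrac{35}{4}y - \tfrac{35}{2} to the basis.

S(f_2,g_3): lcm = xy^{2}. S = \tfrac{5}{4}xy + \tfrac{1}{2}x + \tfrac{7}{2}y^{2} - \tfrac{9}{2}y - 5.
  reduce S modulo (f_1, f_2, g_3):
  remainder 3x + \tfrac{7}{2}y^{2} - \tfrac{1}{8}y - \tfrac{55}{4} ≠ 0; add g_4 = 3x + \tfrac{7}{2}y^{2} - \tfrac{1}{8}y - \tfrac{55}{4} to the basis.

S(f_2,g_4): lcm = xy^{2}. S = -\tfrac{3}{4}xy + \tfrac{1}{2}x - \tfrac{7}{6}y^{4} + \tfrac{1}{24}y^{3} + \tfrac{55}{12}y^{2} + \tfrac{5}{2}y - 5.
  reduce S modulo (f_1, f_2, g_3, g_4):
  remainder -\tfrac{7}{6}y^{4} + \tfrac{1}{24}y^{3} + \tfrac{23}{4}y^{2} - \tfrac{1}{6}y - \tfrac{13}{3} ≠ 0; add g_5 = -\tfrac{7}{6}y^{4} + \tfrac{1}{24}y^{3} + \tfrac{23}{4}y^{2} - \tfrac{1}{6}y - \tfrac{13}{3} to the basis.

S(g_3,g_4): lcm = xy. S = -2x - \tfrac{7}{6}y^{3} + \tfrac{1}{24}y^{2} + \tfrac{13}{12}y + 7.
  reduce S modulo (f_1, f_2, g_3, g_4, g_5):
  remainder -\tfrac{7}{6}y^{3} + \tfrac{19}{8}y^{2} + y - \tfrac{13}{6} ≠ 0; add g_6 = -\tfrac{7}{6}y^{3} + \tfrac{19}{8}y^{2} + y - \tfrac{13}{6} to the basis.

The other S-polynomials (S(f_1,g_3), S(f_1,g_4), S(f_1,g_5), S(f_2,g_5), S(g_3,g_5), S(g_4,g_5), S(f_1,g_6), S(f_2,g_6), S(g_3,g_6), S(g_4,g_6), S(g_5,g_6)) all reduce to 0 modulo the current basis, so we have a Gröbner basis.
Inter-reduce: drop elements whose leading term is divisible by another's, tail-reduce, and make monic.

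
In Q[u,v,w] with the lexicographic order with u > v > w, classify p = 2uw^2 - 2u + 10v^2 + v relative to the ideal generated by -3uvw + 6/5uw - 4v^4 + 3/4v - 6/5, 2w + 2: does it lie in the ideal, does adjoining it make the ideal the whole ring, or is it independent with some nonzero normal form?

2uw^2 - 2u + 10v^2 + v is independent of I; its normal form modulo I is 10v^2 + v.

First compute the reduced Gröbner basis of I by Buchberger's algorithm.
f_1 = -3uvw + 6/5uw - 4v^4 + 3/4v - 6/5, LT = uvw.
f_2 = 2w + 2, LT = w.

S(f_1,f_2): lcm = uvw. S = -uv - 2/5uw + 4/3v^4 - 1/4v + 2/5.
  leading term uv: no divisor's leading term divides it; move -uv to the remainder.
  leading term uw: subtract (-1/5u)·f_2 from -2/5uw + 4/3v^4 - 1/4v + 2/5 → 2/5u + 4/3v^4 - 1/4v + 2/5
  leading term u: no divisor's leading term divides it; move 2/5u to the remainder.
  leading term v^4: no divisor's leading term divides it; move 4/3v^4 to the remainder.
  leading term v: no divisor's leading term divides it; move -1/4v to the remainder.
  leading term 1: no divisor's leading term divides it; move 2/5 to the remainder.
  remainder -uv + 2/5u + 4/3v^4 - 1/4v + 2/5 ≠ 0; add h_3 = -uv + 2/5u + 4/3v^4 - 1/4v + 2/5 to the basis.

The other S-polynomials (S(f_1,h_3), S(f_2,h_3)) all reduce to 0 modulo the current basis, so we have a Gröbner basis.
Inter-reduce: drop elements whose leading term is divisible by another's, tail-reduce, and make monic.
Reduced Gröbner basis: {uv - 2/5u - 4/3v^4 + 1/4v - 2/5, w + 1}.
Label its elements g_1 = uv - 2/5u - 4/3v^4 + 1/4v - 2/5, g_2 = w + 1.

Reduce p = 2uw^2 - 2u + 10v^2 + v modulo G:
  leading term uw^2: subtract (2uw)·g_2 from 2uw^2 - 2u + 10v^2 + v → -2uw - 2u + 10v^2 + v
  leading term uw: subtract (-2u)·g_2 from -2uw - 2u + 10v^2 + v → 10v^2 + v
  leading term v^2: no divisor's leading term divides it; move 10v^2 to the remainder.
  leading term v: no divisor's leading term divides it; move v to the remainder.
  normal form = 10v^2 + v.
The normal form is nonzero, so p ∉ I. Since p minus its normal form lies in I, I + (p) = I + (r) where r = 10v^2 + v; decide whether this ideal is the whole ring.
Run Buchberger on G together with r (pairs among the g_i already reduce to 0 since G is a Gröbner basis):
g_1 = uv - 2/5u - 4/3v^4 + 1/4v - 2/5, LT = uv.
g_2 = w + 1, LT = w.
r = 10v^2 + v, LT = v^2.

S(g_1,r): lcm = uv^2. S = -1/2uv - 4/3v^5 + 1/4v^2 - 2/5v.
  leading term uv: subtract (-1/2)·g_1 from -1/2uv - 4/3v^5 + 1/4v^2 - 2/5v → -1/5u - 4/3v^5 - 2/3v^4 + 1/4v^2 - 11/40v - 1/5
  leading term u: no divisor's leading term divides it; move -1/5u to the remainder.
  leading term v^5: subtract (-2/15v^3)·r from -4/3v^5 - 2/3v^4 + 1/4v^2 - 11/40v - 1/5 → -8/15v^4 + 1/4v^2 - 11/40v - 1/5
  leading term v^4: subtract (-4/75v^2)·r from -8/15v^4 + 1/4v^2 - 11/40v - 1/5 → 4/75v^3 + 1/4v^2 - 11/40v - 1/5
  leading term v^3: subtract (2/375v)·r from 4/75v^3 + 1/4v^2 - 11/40v - 1/5 → 367/1500v^2 - 11/40v - 1/5
  leading term v^2: subtract (367/15000)·r from 367/1500v^2 - 11/40v - 1/5 → -1123/3750v - 1/5
  leading term v: no divisor's leading term divides it; move -1123/3750v to the remainder.
  leading term 1: no divisor's leading term divides it; move -1/5 to the remainder.
  remainder -1/5u - 1123/3750v - 1/5 ≠ 0; add m_4 = -1/5u - 1123/3750v - 1/5 to the basis.

The other S-polynomials (S(g_1,g_2), S(g_2,r), S(g_1,m_4), S(g_2,m_4), S(r,m_4)) all reduce to 0 modulo the current basis, so we have a Gröbner basis.
Inter-reduce: drop elements whose leading term is divisible by another's, tail-reduce, and make monic.
Reduced Gröbner basis: {u + 1123/750v + 1, v^2 + 1/10v, w + 1}.
The reduced Gröbner basis of I + (p) is {u + 1123/750v + 1, v^2 + 1/10v, w + 1} ≠ {1}, a proper ideal, so the enlarged system stays consistent: p is independent of I, with normal form 10v^2 + v.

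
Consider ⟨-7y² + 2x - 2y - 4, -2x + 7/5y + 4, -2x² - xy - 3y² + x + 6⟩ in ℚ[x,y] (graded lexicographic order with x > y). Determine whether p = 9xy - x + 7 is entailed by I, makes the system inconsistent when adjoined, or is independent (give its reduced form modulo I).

Adjoining 9xy - x + 7 makes the ideal the whole ring: the system is inconsistent.

First compute the reduced Gröbner basis of I by Buchberger's algorithm.
f_1 = -7y² + 2x - 2y - 4, LT = y².
f_2 = -2x + 7/5y + 4, LT = x.
f_3 = -2x² - xy - 3y² + x + 6, LT = x².

S(f_2,f_3): lcm = x². S = -6/5xy - 3/2y² - 3/2x + 3.
  leading term xy: subtract (⅗y)·f_2 from -6/5xy - 3/2y² - 3/2x + 3 → -117/50y² - 3/2x - 12/5y + 3
  leading term y²: subtract (117/350)·f_1 from -117/50y² - 3/2x - 12/5y + 3 → -759/350x - 303/175y + 759/175
  leading term x: subtract (759/700)·f_2 from -759/350x - 303/175y + 759/175 → -11373/3500y
  leading term y: no divisor's leading term divides it; move -11373/3500y to the remainder.
  remainder -11373/3500y ≠ 0; add h_4 = -11373/3500y to the basis.

The other S-polynomials (S(f_1,f_2), S(f_1,f_3), S(f_1,h_4), S(f_2,h_4), S(f_3,h_4)) all reduce to 0 modulo the current basis, so we have a Gröbner basis.
Inter-reduce: drop elements whose leading term is divisible by another's, tail-reduce, and make monic.
Reduced Gröbner basis: {x - 2, y}.
Label its elements g_1 = x - 2, g_2 = y.

Reduce p = 9xy - x + 7 modulo G:
  leading term xy: subtract (9y)·g_1 from 9xy - x + 7 → -x + 18y + 7
  leading term x: subtract (-1)·g_1 from -x + 18y + 7 → 18y + 5
  leading term y: subtract (18)·g_2 from 18y + 5 → 5
  leading term 1: no divisor's leading term divides it; move 5 to the remainder.
  normal form = 5.
The normal form is nonzero, so p ∉ I. Since p minus its normal form lies in I, I + (p) = I + (r) where r = 5; decide whether this ideal is the whole ring.
Here r = 5 is a nonzero constant, hence a unit: 1 ∈ I + (p), the Gröbner basis of I + (p) is {1}, and the enlarged system has no common solution — adjoining p is inconsistent.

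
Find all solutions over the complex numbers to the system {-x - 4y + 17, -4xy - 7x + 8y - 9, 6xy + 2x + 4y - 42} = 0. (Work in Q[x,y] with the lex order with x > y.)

Compute a lex Gröbner basis by Buchberger's algorithm.
f_1 = -x - 4y + 17, LT = x.
f_2 = -4xy - 7x + 8y - 9, LT = xy.
f_3 = 6xy + 2x + 4y - 42, LT = xy.

S(f_1,f_2): lcm = xy. S = -7/4x + 4y^2 - 15y - 9/4.
  leading term x: subtract (7/4)·f_1 from -7/4x + 4y^2 - 15y - 9/4 → 4y^2 - 8y - 32
  leading term y^2: no divisor's leading term divides it; move 4y^2 to the remainder.
  leading term y: no divisor's leading term divides it; move -8y to the remainder.
  leading term 1: no divisor's leading term divides it; move -32 to the remainder.
  remainder 4y^2 - 8y - 32 ≠ 0; add h_4 = 4y^2 - 8y - 32 to the basis.

S(f_1,f_3): lcm = xy. S = -1/3x + 4y^2 - 53/3y + 7.
  leading term x: subtract (1/3)·f_1 from -1/3x + 4y^2 - 53/3y + 7 → 4y^2 - 49/3y + 4/3
  leading term y^2: subtract (1)·h_4 from 4y^2 - 49/3y + 4/3 → -25/3y + 100/3
  leading term y: no divisor's leading term divides it; move -25/3y to the remainder.
  leading term 1: no divisor's leading term divides it; move 100/3 to the remainder.
  remainder -25/3y + 100/3 ≠ 0; add h_5 = -25/3y + 100/3 to the basis.

The other S-polynomials (S(f_2,f_3), S(f_1,h_4), S(f_2,h_4), S(f_3,h_4), S(f_1,h_5), S(f_2,h_5), S(f_3,h_5), S(h_4,h_5)) all reduce to 0 modulo the current basis, so we have a Gröbner basis.
Inter-reduce: drop elements whose leading term is divisible by another's, tail-reduce, and make monic.
Reduced Gröbner basis: {x - 1, y - 4}.

Since the basis is lex-ordered, y - 4 is univariate in y. Its roots are {4}. Back-substituting each root into the other basis elements fixes the other coordinates.
  y = 4: the earlier basis element becomes x - 1 = 0, giving x = 1 — point (1, 4).
Check: every point annihilates each of the original generators.

{(1, 4)}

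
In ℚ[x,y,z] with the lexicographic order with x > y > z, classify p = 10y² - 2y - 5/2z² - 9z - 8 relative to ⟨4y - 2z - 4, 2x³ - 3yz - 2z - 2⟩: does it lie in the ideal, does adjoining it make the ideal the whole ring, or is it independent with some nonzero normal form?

10y² - 2y - 5/2z² - 9z - 8 lies in I (it reduces to 0).

First compute the reduced Gröbner basis of I by Buchberger's algorithm.
f_1 = 4y - 2z - 4, LT = y.
f_2 = 2x³ - 3yz - 2z - 2, LT = x³.

S(f_1,f_2): leading monomials are coprime, so the S-polynomial reduces to 0 (Buchberger's first criterion).
Every S-polynomial of the final basis reduces to 0, so we have a Gröbner basis.
Inter-reduce: drop elements whose leading term is divisible by another's, tail-reduce, and make monic.
Reduced Gröbner basis: {x³ - ¾z² - 5/2z - 1, y - ½z - 1}.
Label its elements g_1 = x³ - ¾z² - 5/2z - 1, g_2 = y - ½z - 1.

Reduce p = 10y² - 2y - 5/2z² - 9z - 8 modulo G:
  leading term y²: subtract (10y)·g_2 from 10y² - 2y - 5/2z² - 9z - 8 → 5yz + 8y - 5/2z² - 9z - 8
  leading term yz: subtract (5z)·g_2 from 5yz + 8y - 5/2z² - 9z - 8 → 8y - 4z - 8
  leading term y: subtract (8)·g_2 from 8y - 4z - 8 → 0
  normal form = 0.
Since the normal form is 0, p ∈ I.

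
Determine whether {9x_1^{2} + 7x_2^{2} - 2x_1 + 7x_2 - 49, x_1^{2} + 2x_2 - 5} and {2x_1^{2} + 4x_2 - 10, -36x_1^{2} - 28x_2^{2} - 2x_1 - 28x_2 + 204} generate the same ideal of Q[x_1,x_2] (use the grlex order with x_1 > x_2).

No, the ideals differ.

Since reduced Gröbner bases are canonical representatives of ideals under a given ordering, it suffices to compute and compare them.
Buchberger on the first generating set:
f_1 = 9x_1^{2} + 7x_2^{2} - 2x_1 + 7x_2 - 49, LT = x_1^{2}.
f_2 = x_1^{2} + 2x_2 - 5, LT = x_1^{2}.

S(f_1,f_2): lcm = x_1^{2}. S = \tfrac{7}{9}x_2^{2} - \tfrac{2}{9}x_1 - \tfrac{11}{9}x_2 - \tfrac{4}{9}.
  leading term x_2^{2}: no divisor's leading term divides it; move \tfrac{7}{9}x_2^{2} to the remainder.
  leading term x_1: no divisor's leading term divides it; move -\tfrac{2}{9}x_1 to the remainder.
  leading term x_2: no divisor's leading term divides it; move -\tfrac{11}{9}x_2 to the remainder.
  leading term 1: no divisor's leading term divides it; move -\tfrac{4}{9} to the remainder.
  remainder \tfrac{7}{9}x_2^{2} - \tfrac{2}{9}x_1 - \tfrac{11}{9}x_2 - \tfrac{4}{9} ≠ 0; add g_3 = \tfrac{7}{9}x_2^{2} - \tfrac{2}{9}x_1 - \tfrac{11}{9}x_2 - \tfrac{4}{9} to the basis.

The other S-polynomials (S(f_1,g_3), S(f_2,g_3)) all reduce to 0 modulo the current basis, so we have a Gröbner basis.
Inter-reduce: drop elements whose leading term is divisible by another's, tail-reduce, and make monic.
Reduced Gröbner basis: {x_1^{2} + 2x_2 - 5, x_2^{2} - \tfrac{2}{7}x_1 - \tfrac{11}{7}x_2 - \tfrac{4}{7}}.

Buchberger on the second generating set:
h_1 = 2x_1^{2} + 4x_2 - 10, LT = x_1^{2}.
h_2 = -36x_1^{2} - 28x_2^{2} - 2x_1 - 28x_2 + 204, LT = x_1^{2}.

S(h_1,h_2): lcm = x_1^{2}. S = -\tfrac{7}{9}x_2^{2} - \tfrac{1}{18}x_1 + \tfrac{11}{9}x_2 + \tfrac{2}{3}.
  leading term x_2^{2}: no divisor's leading term divides it; move -\tfrac{7}{9}x_2^{2} to the remainder.
  leading term x_1: no divisor's leading term divides it; move -\tfrac{1}{18}x_1 to the remainder.
  leading term x_2: no divisor's leading term divides it; move \tfrac{11}{9}x_2 to the remainder.
  leading term 1: no divisor's leading term divides it; move \tfrac{2}{3} to the remainder.
  remainder -\tfrac{7}{9}x_2^{2} - \tfrac{1}{18}x_1 + \tfrac{11}{9}x_2 + \tfrac{2}{3} ≠ 0; add k_3 = -\tfrac{7}{9}x_2^{2} - \tfrac{1}{18}x_1 + \tfrac{11}{9}x_2 + \tfrac{2}{3} to the basis.

The other S-polynomials (S(h_1,k_3), S(h_2,k_3)) all reduce to 0 modulo the current basis, so we have a Gröbner basis.
Inter-reduce: drop elements whose leading term is divisible by another's, tail-reduce, and make monic.
Reduced Gröbner basis: {x_1^{2} + 2x_2 - 5, x_2^{2} + \tfrac{1}{14}x_1 - \tfrac{11}{7}x_2 - \tfrac{6}{7}}.

These differ, so the ideals are not equal.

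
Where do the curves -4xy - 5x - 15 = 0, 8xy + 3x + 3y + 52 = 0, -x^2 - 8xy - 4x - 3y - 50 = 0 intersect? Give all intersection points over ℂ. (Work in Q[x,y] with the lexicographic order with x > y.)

{(1, -5)}

Compute a lex Gröbner basis by Buchberger's algorithm.
f_1 = -4xy - 5x - 15, LT = xy.
f_2 = 8xy + 3x + 3y + 52, LT = xy.
f_3 = -x^2 - 8xy - 4x - 3y - 50, LT = x^2.

S(f_1,f_2): lcm = xy. S = 7/8x - 3/8y - 11/4.
  reduce S modulo (f_1, f_2, f_3):
  remainder 7/8x - 3/8y - 11/4 ≠ 0; add h_4 = 7/8x - 3/8y - 11/4 to the basis.

S(f_1,f_3): lcm = x^2y. S = 5/4x^2 - 8xy^2 - 4xy + 15/4x - 3y^2 - 50y.
  reduce S modulo (f_1, f_2, f_3, h_4):
  remainder -3y^2 - 155/7y - 250/7 ≠ 0; add h_5 = -3y^2 - 155/7y - 250/7 to the basis.

S(f_2,f_3): lcm = x^2y. S = 3/8x^2 - 8xy^2 - 29/8xy + 13/2x - 3y^2 - 50y.
  reduce S modulo (f_1, f_2, f_3, h_4, h_5):
  remainder 303/224y + 1515/224 ≠ 0; add h_6 = 303/224y + 1515/224 to the basis.

The other S-polynomials (S(f_1,h_4), S(f_2,h_4), S(f_3,h_4), S(f_1,h_5), S(f_2,h_5), S(f_3,h_5), S(h_4,h_5), S(f_1,h_6), S(f_2,h_6), S(f_3,h_6), S(h_4,h_6), S(h_5,h_6)) all reduce to 0 modulo the current basis, so we have a Gröbner basis.
Inter-reduce: drop elements whose leading term is divisible by another's, tail-reduce, and make monic.
Reduced Gröbner basis: {x - 1, y + 5}.

A lex Gröbner basis eliminates variables successively. Here y + 5 depends only on y, with roots {-5}; lifting each root through the earlier basis elements recovers the full solutions.
  y = -5: the earlier basis element becomes x - 1 = 0, giving x = 1 — point (1, -5).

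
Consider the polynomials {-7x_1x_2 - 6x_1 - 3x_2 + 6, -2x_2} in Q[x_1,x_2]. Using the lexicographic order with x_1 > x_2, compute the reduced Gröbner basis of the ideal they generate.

G = {x_1 - 1, x_2}

f_1 = -7x_1x_2 - 6x_1 - 3x_2 + 6, LT = x_1x_2.
f_2 = -2x_2, LT = x_2.

S(f_1,f_2): lcm = x_1x_2. S = \tfrac{6}{7}x_1 + \tfrac{3}{7}x_2 - \tfrac{6}{7}.
  reduce S modulo (f_1, f_2):
  remainder \tfrac{6}{7}x_1 - \tfrac{6}{7} ≠ 0; add g_3 = \tfrac{6}{7}x_1 - \tfrac{6}{7} to the basis.

The other S-polynomials (S(f_1,g_3), S(f_2,g_3)) all reduce to 0 modulo the current basis, so we have a Gröbner basis.
Inter-reduce: drop elements whose leading term is divisible by another's, tail-reduce, and make monic.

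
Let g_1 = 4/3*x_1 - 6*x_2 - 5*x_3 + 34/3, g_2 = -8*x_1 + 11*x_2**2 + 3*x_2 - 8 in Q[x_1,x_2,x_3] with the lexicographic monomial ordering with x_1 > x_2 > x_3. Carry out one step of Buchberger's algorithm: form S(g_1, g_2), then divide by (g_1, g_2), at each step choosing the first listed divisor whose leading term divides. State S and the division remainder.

S(g_1, g_2) = 11/8*x_2**2 - 33/8*x_2 - 15/4*x_3 + 15/2; remainder on division = 11/8*x_2**2 - 33/8*x_2 - 15/4*x_3 + 15/2.

lcm(LM(g_1), LM(g_2)) = x_1.
S = (lcm/LT(g_1))·g_1 − (lcm/LT(g_2))·g_2 = 11/8*x_2**2 - 33/8*x_2 - 15/4*x_3 + 15/2.
Reduce S modulo (g_1, g_2) in that order:
  leading term x_2**2: no divisor's leading term divides it; move 11/8*x_2**2 to the remainder.
  leading term x_2: no divisor's leading term divides it; move -33/8*x_2 to the remainder.
  leading term x_3: no divisor's leading term divides it; move -15/4*x_3 to the remainder.
  leading term 1: no divisor's leading term divides it; move 15/2 to the remainder.
The remainder 11/8*x_2**2 - 33/8*x_2 - 15/4*x_3 + 15/2 is nonzero, so it would be added as the next basis element.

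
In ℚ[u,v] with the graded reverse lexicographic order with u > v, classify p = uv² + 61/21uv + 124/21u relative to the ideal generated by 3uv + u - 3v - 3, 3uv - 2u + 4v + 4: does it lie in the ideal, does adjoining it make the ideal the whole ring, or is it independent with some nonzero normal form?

uv² + 61/21uv + 124/21u is independent of I; its normal form modulo I is 130/9v + 130/9.

First compute the reduced Gröbner basis of I by Buchberger's algorithm.
f_1 = 3uv + u - 3v - 3, LT = uv.
f_2 = 3uv - 2u + 4v + 4, LT = uv.

S(f_1,f_2): lcm = uv. S = u - 7/3v - 7/3.
  leading term u: no divisor's leading term divides it; move u to the remainder.
  leading term v: no divisor's leading term divides it; move -7/3v to the remainder.
  leading term 1: no divisor's leading term divides it; move -7/3 to the remainder.
  remainder u - 7/3v - 7/3 ≠ 0; add h_3 = u - 7/3v - 7/3 to the basis.

S(f_1,h_3): lcm = uv. S = 7/3v² + ⅓u + 4/3v - 1.
  leading term v²: no divisor's leading term divides it; move 7/3v² to the remainder.
  leading term u: subtract (⅓)·h_3 from ⅓u + 4/3v - 1 → 19/9v - 2/9
  leading term v: no divisor's leading term divides it; move 19/9v to the remainder.
  leading term 1: no divisor's leading term divides it; move -2/9 to the remainder.
  remainder 7/3v² + 19/9v - 2/9 ≠ 0; add h_4 = 7/3v² + 19/9v - 2/9 to the basis.

The other S-polynomials (S(f_2,h_3), S(f_1,h_4), S(f_2,h_4), S(h_3,h_4)) all reduce to 0 modulo the current basis, so we have a Gröbner basis.
Inter-reduce: drop elements whose leading term is divisible by another's, tail-reduce, and make monic.
Reduced Gröbner basis: {v² + 19/21v - 2/21, u - 7/3v - 7/3}.
Label its elements g_1 = v² + 19/21v - 2/21, g_2 = u - 7/3v - 7/3.

Reduce p = uv² + 61/21uv + 124/21u modulo G:
  leading term uv²: subtract (u)·g_1 from uv² + 61/21uv + 124/21u → 2uv + 6u
  leading term uv: subtract (2v)·g_2 from 2uv + 6u → 14/3v² + 6u + 14/3v
  leading term v²: subtract (14/3)·g_1 from 14/3v² + 6u + 14/3v → 6u + 4/9v + 4/9
  leading term u: subtract (6)·g_2 from 6u + 4/9v + 4/9 → 130/9v + 130/9
  leading term v: no divisor's leading term divides it; move 130/9v to the remainder.
  leading term 1: no divisor's leading term divides it; move 130/9 to the remainder.
  normal form = 130/9v + 130/9.
The normal form is nonzero, so p ∉ I. Since p minus its normal form lies in I, I + (p) = I + (r) where r = 130/9v + 130/9; decide whether this ideal is the whole ring.
Run Buchberger on G together with r (pairs among the g_i already reduce to 0 since G is a Gröbner basis):
g_1 = v² + 19/21v - 2/21, LT = v².
g_2 = u - 7/3v - 7/3, LT = u.
r = 130/9v + 130/9, LT = v.

The S-polynomials (S(g_1,g_2), S(g_1,r), S(g_2,r)) all reduce to 0 modulo the current basis, so we have a Gröbner basis.
Inter-reduce: drop elements whose leading term is divisible by another's, tail-reduce, and make monic.
Reduced Gröbner basis: {u, v + 1}.
The reduced Gröbner basis of I + (p) is {u, v + 1} ≠ {1}, a proper ideal, so the enlarged system stays consistent: p is independent of I, with normal form 130/9v + 130/9.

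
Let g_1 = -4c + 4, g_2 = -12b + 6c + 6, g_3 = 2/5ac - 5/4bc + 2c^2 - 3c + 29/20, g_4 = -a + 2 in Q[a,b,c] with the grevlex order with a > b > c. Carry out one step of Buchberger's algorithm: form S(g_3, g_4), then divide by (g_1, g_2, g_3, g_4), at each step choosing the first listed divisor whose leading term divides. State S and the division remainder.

S(g_3, g_4) = -25/8bc + 5c^2 - 11/2c + 29/8; remainder on division = 0.

lcm(LM(g_3), LM(g_4)) = ac.
S = (lcm/LT(g_3))·g_3 − (lcm/LT(g_4))·g_4 = -25/8bc + 5c^2 - 11/2c + 29/8.
Reduce S modulo (g_1, g_2, g_3, g_4) in that order:
  leading term bc: subtract (25/32b)·g_1 from -25/8bc + 5c^2 - 11/2c + 29/8 → 5c^2 - 25/8b - 11/2c + 29/8
  leading term c^2: subtract (-5/4c)·g_1 from 5c^2 - 25/8b - 11/2c + 29/8 → -25/8b - 1/2c + 29/8
  leading term b: subtract (25/96)·g_2 from -25/8b - 1/2c + 29/8 → -33/16c + 33/16
  leading term c: subtract (33/64)·g_1 from -33/16c + 33/16 → 0
The remainder is 0, so this S-polynomial contributes no new basis element.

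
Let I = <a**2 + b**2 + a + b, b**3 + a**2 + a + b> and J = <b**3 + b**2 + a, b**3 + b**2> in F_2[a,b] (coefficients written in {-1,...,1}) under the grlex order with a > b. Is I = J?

For a fixed monomial order, each ideal has a unique reduced Gröbner basis; comparing bases decides equality.
Buchberger on the first generating set:
f_1 = a**2 + b**2 + a + b, LT = a**2.
f_2 = b**3 + a**2 + a + b, LT = b**3.

The S-polynomials (S(f_1,f_2)) all reduce to 0 modulo the current basis, so we have a Gröbner basis.
Inter-reduce: drop elements whose leading term is divisible by another's, tail-reduce, and make monic.
Reduced Gröbner basis: {b**3 + b**2, a**2 + b**2 + a + b}.

Buchberger on the second generating set:
h_1 = b**3 + b**2 + a, LT = b**3.
h_2 = b**3 + b**2, LT = b**3.

S(h_1,h_2): lcm = b**3. S = a.
  reduce S modulo (h_1, h_2):
  remainder a ≠ 0; add k_3 = a to the basis.

The other S-polynomials (S(h_1,k_3), S(h_2,k_3)) all reduce to 0 modulo the current basis, so we have a Gröbner basis.
Inter-reduce: drop elements whose leading term is divisible by another's, tail-reduce, and make monic.
Reduced Gröbner basis: {b**3 + b**2, a}.

Since the reduced bases disagree, the two ideals are not the same.

No, the ideals differ.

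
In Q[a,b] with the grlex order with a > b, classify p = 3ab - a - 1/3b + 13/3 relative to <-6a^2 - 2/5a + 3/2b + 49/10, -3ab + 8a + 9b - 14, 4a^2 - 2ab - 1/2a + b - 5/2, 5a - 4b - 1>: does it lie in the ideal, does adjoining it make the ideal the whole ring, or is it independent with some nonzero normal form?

First compute the reduced Gröbner basis of I by Buchberger's algorithm.
f_1 = -6a^2 - 2/5a + 3/2b + 49/10, LT = a^2.
f_2 = -3ab + 8a + 9b - 14, LT = ab.
f_3 = 4a^2 - 2ab - 1/2a + b - 5/2, LT = a^2.
f_4 = 5a - 4b - 1, LT = a.

S(f_1,f_2): lcm = a^2b. S = 8/3a^2 + 46/15ab - 1/4b^2 - 14/3a - 49/60b.
  reduce S modulo (f_1, f_2, f_3, f_4):
  remainder -1/4b^2 + 703/60b - 172/15 ≠ 0; add h_5 = -1/4b^2 + 703/60b - 172/15 to the basis.

S(f_1,f_3): lcm = a^2. S = 1/2ab + 23/120a - 1/2b - 23/120.
  reduce S modulo (f_1, f_2, f_3, f_4, h_5):
  remainder 111/50b - 111/50 ≠ 0; add h_6 = 111/50b - 111/50 to the basis.

The other S-polynomials (S(f_1,f_4), S(f_2,f_3), S(f_2,f_4), S(f_3,f_4), S(f_1,h_5), S(f_2,h_5), S(f_3,h_5), S(f_4,h_5), S(f_1,h_6), S(f_2,h_6), S(f_3,h_6), S(f_4,h_6), S(h_5,h_6)) all reduce to 0 modulo the current basis, so we have a Gröbner basis.
Inter-reduce: drop elements whose leading term is divisible by another's, tail-reduce, and make monic.
Reduced Gröbner basis: {a - 1, b - 1}.
Label its elements g_1 = a - 1, g_2 = b - 1.

Reduce p = 3ab - a - 1/3b + 13/3 modulo G:
  leading term ab: subtract (3b)·g_1 from 3ab - a - 1/3b + 13/3 → -a + 8/3b + 13/3
  leading term a: subtract (-1)·g_1 from -a + 8/3b + 13/3 → 8/3b + 10/3
  leading term b: subtract (8/3)·g_2 from 8/3b + 10/3 → 6
  leading term 1: no divisor's leading term divides it; move 6 to the remainder.
  normal form = 6.
The normal form is nonzero, so p ∉ I. Since p minus its normal form lies in I, I + (p) = I + (r) where r = 6; decide whether this ideal is the whole ring.
Here r = 6 is a nonzero constant, hence a unit: 1 ∈ I + (p), the Gröbner basis of I + (p) is {1}, and the enlarged system has no common solution — adjoining p is inconsistent.

Adjoining 3ab - a - 1/3b + 13/3 makes the ideal the whole ring: the system is inconsistent.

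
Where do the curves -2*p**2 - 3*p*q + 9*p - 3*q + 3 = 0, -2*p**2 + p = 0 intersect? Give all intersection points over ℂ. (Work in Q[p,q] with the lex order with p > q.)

{(0, 1), (1/2, 14/9)}

Compute a lex Gröbner basis by Buchberger's algorithm.
f_1 = -2*p**2 - 3*p*q + 9*p - 3*q + 3, LT = p**2.
f_2 = -2*p**2 + p, LT = p**2.

S(f_1,f_2): lcm = p**2. S = 3/2*p*q - 4*p + 3/2*q - 3/2.
  leading term p*q: no divisor's leading term divides it; move 3/2*p*q to the remainder.
  leading term p: no divisor's leading term divides it; move -4*p to the remainder.
  leading term q: no divisor's leading term divides it; move 3/2*q to the remainder.
  leading term 1: no divisor's leading term divides it; move -3/2 to the remainder.
  remainder 3/2*p*q - 4*p + 3/2*q - 3/2 ≠ 0; add h_3 = 3/2*p*q - 4*p + 3/2*q - 3/2 to the basis.

S(f_1,h_3): lcm = p**2*q. S = 8/3*p**2 + 3/2*p*q**2 - 11/2*p*q + p + 3/2*q**2 - 3/2*q.
  leading term p**2: subtract (-4/3)·f_1 from 8/3*p**2 + 3/2*p*q**2 - 11/2*p*q + p + 3/2*q**2 - 3/2*q → 3/2*p*q**2 - 19/2*p*q + 13*p + 3/2*q**2 - 11/2*q + 4
  leading term p*q**2: subtract (q)·h_3 from 3/2*p*q**2 - 19/2*p*q + 13*p + 3/2*q**2 - 11/2*q + 4 → -11/2*p*q + 13*p - 4*q + 4
  leading term p*q: subtract (-11/3)·h_3 from -11/2*p*q + 13*p - 4*q + 4 → -5/3*p + 3/2*q - 3/2
  leading term p: no divisor's leading term divides it; move -5/3*p to the remainder.
  leading term q: no divisor's leading term divides it; move 3/2*q to the remainder.
  leading term 1: no divisor's leading term divides it; move -3/2 to the remainder.
  remainder -5/3*p + 3/2*q - 3/2 ≠ 0; add h_4 = -5/3*p + 3/2*q - 3/2 to the basis.

S(f_2,h_3): lcm = p**2*q. S = 8/3*p**2 - 3/2*p*q + p.
  leading term p**2: subtract (-4/3)·f_1 from 8/3*p**2 - 3/2*p*q + p → -11/2*p*q + 13*p - 4*q + 4
  leading term p*q: subtract (-11/3)·h_3 from -11/2*p*q + 13*p - 4*q + 4 → -5/3*p + 3/2*q - 3/2
  leading term p: subtract (1)·h_4 from -5/3*p + 3/2*q - 3/2 → 0
  remainder 0.

S(f_1,h_4): lcm = p**2. S = 12/5*p*q - 27/5*p + 3/2*q - 3/2.
  leading term p*q: subtract (8/5)·h_3 from 12/5*p*q - 27/5*p + 3/2*q - 3/2 → p - 9/10*q + 9/10
  leading term p: subtract (-3/5)·h_4 from p - 9/10*q + 9/10 → 0
  remainder 0.

S(f_2,h_4): lcm = p**2. S = 9/10*p*q - 7/5*p.
  leading term p*q: subtract (3/5)·h_3 from 9/10*p*q - 7/5*p → p - 9/10*q + 9/10
  leading term p: subtract (-3/5)·h_4 from p - 9/10*q + 9/10 → 0
  remainder 0.

S(h_3,h_4): lcm = p*q. S = -8/3*p + 9/10*q**2 + 1/10*q - 1.
  leading term p: subtract (8/5)·h_4 from -8/3*p + 9/10*q**2 + 1/10*q - 1 → 9/10*q**2 - 23/10*q + 7/5
  leading term q**2: no divisor's leading term divides it; move 9/10*q**2 to the remainder.
  leading term q: no divisor's leading term divides it; move -23/10*q to the remainder.
  leading term 1: no divisor's leading term divides it; move 7/5 to the remainder.
  remainder 9/10*q**2 - 23/10*q + 7/5 ≠ 0; add h_5 = 9/10*q**2 - 23/10*q + 7/5 to the basis.

S(f_1,h_5): leading monomials are coprime, so the S-polynomial reduces to 0 (Buchberger's first criterion).
S(f_2,h_5): leading monomials are coprime, so the S-polynomial reduces to 0 (Buchberger's first criterion).
S(h_3,h_5): lcm = p*q**2. S = -1/9*p*q - 14/9*p + q**2 - q.
  leading term p*q: subtract (-2/27)·h_3 from -1/9*p*q - 14/9*p + q**2 - q → -50/27*p + q**2 - 8/9*q - 1/9
  leading term p: subtract (10/9)·h_4 from -50/27*p + q**2 - 8/9*q - 1/9 → q**2 - 23/9*q + 14/9
  leading term q**2: subtract (10/9)·h_5 from q**2 - 23/9*q + 14/9 → 0
  remainder 0.

S(h_4,h_5): leading monomials are coprime, so the S-polynomial reduces to 0 (Buchberger's first criterion).
Every S-polynomial of the final basis reduces to 0, so we have a Gröbner basis.
Inter-reduce: drop elements whose leading term is divisible by another's, tail-reduce, and make monic.
Reduced Gröbner basis: {p - 9/10*q + 9/10, q**2 - 23/9*q + 14/9}.

A lex Gröbner basis eliminates variables successively. Here q**2 - 23/9*q + 14/9 depends only on q, with roots {1, 14/9}; lifting each root through the earlier basis elements recovers the full solutions.
  q = 1: the earlier basis element becomes p = 0, giving p = 0 — point (0, 1).
  q = 14/9: the earlier basis element becomes p - 1/2 = 0, giving p = 1/2 — point (1/2, 14/9).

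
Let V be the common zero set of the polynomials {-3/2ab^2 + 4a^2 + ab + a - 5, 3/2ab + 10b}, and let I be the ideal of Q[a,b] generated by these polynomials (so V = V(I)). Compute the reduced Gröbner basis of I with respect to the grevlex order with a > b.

f_1 = -3/2ab^2 + 4a^2 + ab + a - 5, LT = ab^2.
f_2 = 3/2ab + 10b, LT = ab.

S(f_1,f_2): lcm = ab^2. S = -8/3a^2 - 2/3ab - 20/3b^2 - 2/3a + 10/3.
  reduce S modulo (f_1, f_2):
  remainder -8/3a^2 - 20/3b^2 - 2/3a + 40/9b + 10/3 ≠ 0; add g_3 = -8/3a^2 - 20/3b^2 - 2/3a + 40/9b + 10/3 to the basis.

S(f_1,g_3): lcm = a^2b^2. S = -5/2b^4 - 8/3a^3 - 2/3a^2b - 1/4ab^2 + 5/3b^3 - 2/3a^2 + 5/4b^2 + 10/3a.
  reduce S modulo (f_1, f_2, g_3):
  remainder -5/2b^4 + 5/3b^3 - 1495/36b^2 ≠ 0; add g_4 = -5/2b^4 + 5/3b^3 - 1495/36b^2 to the basis.

S(f_2,g_3): lcm = a^2b. S = -5/2b^3 + 77/12ab + 5/3b^2 + 5/4b.
  reduce S modulo (f_1, f_2, g_3, g_4):
  remainder -5/2b^3 + 5/3b^2 - 1495/36b ≠ 0; add g_5 = -5/2b^3 + 5/3b^2 - 1495/36b to the basis.

The other S-polynomials (S(f_1,g_4), S(f_2,g_4), S(g_3,g_4), S(f_1,g_5), S(f_2,g_5), S(g_3,g_5), S(g_4,g_5)) all reduce to 0 modulo the current basis, so we have a Gröbner basis.
Inter-reduce: drop elements whose leading term is divisible by another's, tail-reduce, and make monic.

G = {b^3 - 2/3b^2 + 299/18b, a^2 + 5/2b^2 + 1/4a - 5/3b - 5/4, ab + 20/3b}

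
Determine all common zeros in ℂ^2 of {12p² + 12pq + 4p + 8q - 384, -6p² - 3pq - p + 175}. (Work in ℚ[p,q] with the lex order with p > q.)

{(-5, -2), (11/6 + sqrt(401)/6, -71/4 + 11*sqrt(401)/12), (11/6 - sqrt(401)/6, -11*sqrt(401)/12 - 71/4)}

Compute a lex Gröbner basis by Buchberger's algorithm.
f_1 = 12p² + 12pq + 4p + 8q - 384, LT = p².
f_2 = -6p² - 3pq - p + 175, LT = p².

S(f_1,f_2): lcm = p². S = ½pq + ⅙p + ⅔q - 17/6.
  leading term pq: no divisor's leading term divides it; move ½pq to the remainder.
  leading term p: no divisor's leading term divides it; move ⅙p to the remainder.
  leading term q: no divisor's leading term divides it; move ⅔q to the remainder.
  leading term 1: no divisor's leading term divides it; move -17/6 to the remainder.
  remainder ½pq + ⅙p + ⅔q - 17/6 ≠ 0; add h_3 = ½pq + ⅙p + ⅔q - 17/6 to the basis.

S(f_1,h_3): lcm = p²q. S = -⅓p² + pq² - pq + 17/3p + ⅔q² - 32q.
  leading term p²: subtract (-1/36)·f_1 from -⅓p² + pq² - pq + 17/3p + ⅔q² - 32q → pq² - ⅔pq + 52/9p + ⅔q² - 286/9q - 32/3
  leading term pq²: subtract (2q)·h_3 from pq² - ⅔pq + 52/9p + ⅔q² - 286/9q - 32/3 → -pq + 52/9p - ⅔q² - 235/9q - 32/3
  leading term pq: subtract (-2)·h_3 from -pq + 52/9p - ⅔q² - 235/9q - 32/3 → 55/9p - ⅔q² - 223/9q - 49/3
  leading term p: no divisor's leading term divides it; move 55/9p to the remainder.
  leading term q²: no divisor's leading term divides it; move -⅔q² to the remainder.
  leading term q: no divisor's leading term divides it; move -223/9q to the remainder.
  leading term 1: no divisor's leading term divides it; move -49/3 to the remainder.
  remainder 55/9p - ⅔q² - 223/9q - 49/3 ≠ 0; add h_4 = 55/9p - ⅔q² - 223/9q - 49/3 to the basis.

S(f_2,h_3): lcm = p²q. S = -⅓p² + ½pq² - 7/6pq + 17/3p - 175/6q.
  leading term p²: subtract (-1/36)·f_1 from -⅓p² + ½pq² - 7/6pq + 17/3p - 175/6q → ½pq² - ⅚pq + 52/9p - 521/18q - 32/3
  leading term pq²: subtract (q)·h_3 from ½pq² - ⅚pq + 52/9p - 521/18q - 32/3 → -pq + 52/9p - ⅔q² - 235/9q - 32/3
  leading term pq: subtract (-2)·h_3 from -pq + 52/9p - ⅔q² - 235/9q - 32/3 → 55/9p - ⅔q² - 223/9q - 49/3
  leading term p: subtract (1)·h_4 from 55/9p - ⅔q² - 223/9q - 49/3 → 0
  remainder 0.

S(f_1,h_4): lcm = p². S = 6/55pq² + 278/55pq + 496/165p + ⅔q - 32.
  leading term pq²: subtract (12/55q)·h_3 from 6/55pq² + 278/55pq + 496/165p + ⅔q - 32 → 276/55pq + 496/165p - 8/55q² + 212/165q - 32
  leading term pq: subtract (552/55)·h_3 from 276/55pq + 496/165p - 8/55q² + 212/165q - 32 → 4/3p - 8/55q² - 892/165q - 196/55
  leading term p: subtract (12/55)·h_4 from 4/3p - 8/55q² - 892/165q - 196/55 → 0
  remainder 0.

S(f_2,h_4): lcm = p². S = 6/55pq² + 501/110pq + 937/330p - 175/6.
  leading term pq²: subtract (12/55q)·h_3 from 6/55pq² + 501/110pq + 937/330p - 175/6 → 497/110pq + 937/330p - 8/55q² + 34/55q - 175/6
  leading term pq: subtract (497/55)·h_3 from 497/110pq + 937/330p - 8/55q² + 34/55q - 175/6 → 4/3p - 8/55q² - 892/165q - 196/55
  leading term p: subtract (12/55)·h_4 from 4/3p - 8/55q² - 892/165q - 196/55 → 0
  remainder 0.

S(h_3,h_4): lcm = pq. S = ⅓p + 6/55q³ + 223/55q² + 661/165q - 17/3.
  leading term p: subtract (3/55)·h_4 from ⅓p + 6/55q³ + 223/55q² + 661/165q - 17/3 → 6/55q³ + 45/11q² + 884/165q - 788/165
  leading term q³: no divisor's leading term divides it; move 6/55q³ to the remainder.
  leading term q²: no divisor's leading term divides it; move 45/11q² to the remainder.
  leading term q: no divisor's leading term divides it; move 884/165q to the remainder.
  leading term 1: no divisor's leading term divides it; move -788/165 to the remainder.
  remainder 6/55q³ + 45/11q² + 884/165q - 788/165 ≠ 0; add h_5 = 6/55q³ + 45/11q² + 884/165q - 788/165 to the basis.

S(f_1,h_5): leading monomials are coprime, so the S-polynomial reduces to 0 (Buchberger's first criterion).
S(f_2,h_5): leading monomials are coprime, so the S-polynomial reduces to 0 (Buchberger's first criterion).
S(h_3,h_5): lcm = pq³. S = -223/6pq² - 442/9pq + 394/9p + 4/3q³ - 17/3q².
  leading term pq²: subtract (-223/3q)·h_3 from -223/6pq² - 442/9pq + 394/9p + 4/3q³ - 17/3q² → -661/18pq + 394/9p + 4/3q³ + 395/9q² - 3791/18q
  leading term pq: subtract (-661/9)·h_3 from -661/18pq + 394/9p + 4/3q³ + 395/9q² - 3791/18q → 3025/54p + 4/3q³ + 395/9q² - 8729/54q - 11237/54
  leading term p: subtract (55/6)·h_4 from 3025/54p + 4/3q³ + 395/9q² - 8729/54q - 11237/54 → 4/3q³ + 50q² + 1768/27q - 1576/27
  leading term q³: subtract (110/9)·h_5 from 4/3q³ + 50q² + 1768/27q - 1576/27 → 0
  remainder 0.

S(h_4,h_5): leading monomials are coprime, so the S-polynomial reduces to 0 (Buchberger's first criterion).
Every S-polynomial of the final basis reduces to 0, so we have a Gröbner basis.
Inter-reduce: drop elements whose leading term is divisible by another's, tail-reduce, and make monic.
Reduced Gröbner basis: {p - 6/55q² - 223/55q - 147/55, q³ + 75/2q² + 442/9q - 394/9}.

Elimination: the polynomial q³ + 75/2q² + 442/9q - 394/9 lies in the elimination ideal for q, so q ∈ {-2, -71/4 + 11*sqrt(401)/12, -11*sqrt(401)/12 - 71/4}. For each such q, the remaining basis elements (now univariate) give the rest of the solution.
  q = -2: the earlier basis element becomes p + 5 = 0, giving p = -5 — point (-5, -2).
  q = -71/4 + 11*sqrt(401)/12: the earlier basis element becomes p - sqrt(401)/6 - 11/6 = 0, giving p = 11/6 + sqrt(401)/6 — point (11/6 + sqrt(401)/6, -71/4 + 11*sqrt(401)/12).
  q = -11*sqrt(401)/12 - 71/4: the earlier basis element becomes p - 11/6 + sqrt(401)/6 = 0, giving p = 11/6 - sqrt(401)/6 — point (11/6 - sqrt(401)/6, -11*sqrt(401)/12 - 71/4).
Substituting each solution back into the original system confirms all equations vanish.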